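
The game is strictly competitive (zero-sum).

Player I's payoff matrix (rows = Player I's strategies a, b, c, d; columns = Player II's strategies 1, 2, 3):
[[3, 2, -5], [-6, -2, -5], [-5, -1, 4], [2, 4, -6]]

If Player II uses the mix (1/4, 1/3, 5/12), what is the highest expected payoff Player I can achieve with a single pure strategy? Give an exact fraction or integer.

a: (3)·(1/4) + (2)·(1/3) + (-5)·(5/12) = -2/3.
b: (-6)·(1/4) + (-2)·(1/3) + (-5)·(5/12) = -17/4.
c: (-5)·(1/4) + (-1)·(1/3) + (4)·(5/12) = 1/12.
d: (2)·(1/4) + (4)·(1/3) + (-6)·(5/12) = -2/3.
The best pure response is c with expected payoff 1/12.

1/12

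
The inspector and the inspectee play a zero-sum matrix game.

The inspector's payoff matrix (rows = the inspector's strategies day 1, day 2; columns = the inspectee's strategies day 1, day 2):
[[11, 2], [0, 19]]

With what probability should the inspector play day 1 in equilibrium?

Row minima are 2 and 0, so the inspector's maximin is 2; column maxima are 11 and 19, so the inspectee's minimax is 11. These differ, so the equilibrium is in mixed strategies.
Let the inspector play day 1 with probability p. The inspectee is indifferent when 11p = 2p + 19(1−p), giving p = 19/28.

19/28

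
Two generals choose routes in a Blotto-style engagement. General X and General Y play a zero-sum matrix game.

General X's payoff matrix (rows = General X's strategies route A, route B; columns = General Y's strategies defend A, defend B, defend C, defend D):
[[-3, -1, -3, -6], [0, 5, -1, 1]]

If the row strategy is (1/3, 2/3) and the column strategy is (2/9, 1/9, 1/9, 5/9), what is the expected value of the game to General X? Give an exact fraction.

-22/27

Against (2/9, 1/9, 1/9, 5/9), each row's expected payoff is route A: -40/9; route B: 1.
Taking the (1/3, 2/3)-weighted average: (1/3)·(-40/9) + (2/3)·(1) = -22/27.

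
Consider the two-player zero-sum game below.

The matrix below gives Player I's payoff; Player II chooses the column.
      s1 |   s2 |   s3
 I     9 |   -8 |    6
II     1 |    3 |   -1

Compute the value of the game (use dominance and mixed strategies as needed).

5/9

Column s1 is strictly dominated by s3 for Player II (it gives Player I more in every row).
The remaining 2×2 game on (I, II) × (s2, s3) has no saddle point. Let Player I play I with probability p; indifference gives −8p + 3(1−p) = 6p − (1−p), so p = 2/9.
Similarly Player II's optimal q on s2 is 7/18, and the value is -8·(7/18) + (6)·(11/18) = 5/9.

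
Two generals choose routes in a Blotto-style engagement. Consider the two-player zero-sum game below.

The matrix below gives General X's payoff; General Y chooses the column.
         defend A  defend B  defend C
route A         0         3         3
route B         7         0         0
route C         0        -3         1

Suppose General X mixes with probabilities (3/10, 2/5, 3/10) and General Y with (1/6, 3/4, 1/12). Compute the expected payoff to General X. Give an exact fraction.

Against (1/6, 3/4, 1/12), each row's expected payoff is route A: 5/2; route B: 7/6; route C: -13/6.
Taking the (3/10, 2/5, 3/10)-weighted average: (3/10)·(5/2) + (2/5)·(7/6) + (3/10)·(-13/6) = 17/30.

17/30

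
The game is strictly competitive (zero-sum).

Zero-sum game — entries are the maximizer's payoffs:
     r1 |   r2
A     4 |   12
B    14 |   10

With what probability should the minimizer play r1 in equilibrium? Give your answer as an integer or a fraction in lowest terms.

Row minima are 4 and 10, so the maximizer's maximin is 10; column maxima are 14 and 12, so the minimizer's minimax is 12. These differ, so the equilibrium is in mixed strategies.
Let the minimizer play r1 with probability q. The maximizer is indifferent when 4q + 12(1−q) = 14q + 10(1−q), giving q = 1/6.

1/6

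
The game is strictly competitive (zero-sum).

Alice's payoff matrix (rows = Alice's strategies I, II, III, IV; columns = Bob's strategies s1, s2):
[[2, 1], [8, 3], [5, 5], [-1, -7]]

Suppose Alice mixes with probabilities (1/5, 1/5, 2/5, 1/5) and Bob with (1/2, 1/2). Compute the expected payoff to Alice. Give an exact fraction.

Against (1/2, 1/2), each row's expected payoff is I: 3/2; II: 11/2; III: 5; IV: -4.
Taking the (1/5, 1/5, 2/5, 1/5)-weighted average: (1/5)·(3/2) + (1/5)·(11/2) + (2/5)·(5) + (1/5)·(-4) = 13/5.

13/5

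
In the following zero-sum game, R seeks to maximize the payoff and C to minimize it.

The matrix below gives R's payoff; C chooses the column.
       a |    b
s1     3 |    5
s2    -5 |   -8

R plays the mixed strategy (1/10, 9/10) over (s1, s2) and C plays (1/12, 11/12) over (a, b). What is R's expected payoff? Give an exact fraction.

-779/120

Against (1/12, 11/12), each row's expected payoff is s1: 29/6; s2: -31/4.
Taking the (1/10, 9/10)-weighted average: (1/10)·(29/6) + (9/10)·(-31/4) = -779/120.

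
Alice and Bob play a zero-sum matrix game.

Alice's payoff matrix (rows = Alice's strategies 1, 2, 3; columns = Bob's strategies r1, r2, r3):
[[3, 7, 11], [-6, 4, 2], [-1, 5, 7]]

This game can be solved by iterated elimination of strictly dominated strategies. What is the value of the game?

3

Column r2 is strictly dominated by r1 for Bob (3<7, -6<4, -1<5); eliminate r2.
Column r3 is strictly dominated by r1 for Bob (3<11, -6<2, -1<7); eliminate r3.
Row 2 is strictly dominated by row 1 (3>-6); eliminate 2.
Row 3 is strictly dominated by row 1 (3>-1); eliminate 3.
Only (1, r1) remains, with payoff 3.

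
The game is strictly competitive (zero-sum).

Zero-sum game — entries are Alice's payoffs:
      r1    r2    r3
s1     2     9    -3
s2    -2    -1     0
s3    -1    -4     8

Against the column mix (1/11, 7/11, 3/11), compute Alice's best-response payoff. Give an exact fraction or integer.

56/11

s1: (2)·(1/11) + (9)·(7/11) + (-3)·(3/11) = 56/11.
s2: (-2)·(1/11) + (-1)·(7/11) + (0)·(3/11) = -9/11.
s3: (-1)·(1/11) + (-4)·(7/11) + (8)·(3/11) = -5/11.
The best pure response is s1 with expected payoff 56/11.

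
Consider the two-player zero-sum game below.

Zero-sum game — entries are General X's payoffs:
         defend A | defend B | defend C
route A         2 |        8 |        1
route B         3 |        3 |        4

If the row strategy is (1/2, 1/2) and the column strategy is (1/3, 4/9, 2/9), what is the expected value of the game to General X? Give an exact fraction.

Against (1/3, 4/9, 2/9), each row's expected payoff is route A: 40/9; route B: 29/9.
Taking the (1/2, 1/2)-weighted average: (1/2)·(40/9) + (1/2)·(29/9) = 23/6.

23/6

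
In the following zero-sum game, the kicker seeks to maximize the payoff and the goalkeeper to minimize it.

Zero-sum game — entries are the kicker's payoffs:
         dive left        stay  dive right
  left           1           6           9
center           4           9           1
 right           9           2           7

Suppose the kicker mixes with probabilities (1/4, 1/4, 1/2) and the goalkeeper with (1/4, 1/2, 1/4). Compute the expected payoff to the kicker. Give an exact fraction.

85/16

Against (1/4, 1/2, 1/4), each row's expected payoff is left: 11/2; center: 23/4; right: 5.
Taking the (1/4, 1/4, 1/2)-weighted average: (1/4)·(11/2) + (1/4)·(23/4) + (1/2)·(5) = 85/16.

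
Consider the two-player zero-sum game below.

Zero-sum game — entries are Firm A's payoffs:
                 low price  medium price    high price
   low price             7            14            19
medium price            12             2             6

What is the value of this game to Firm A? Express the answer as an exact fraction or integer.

Column high price is strictly dominated by medium price for Firm B (it gives Firm A more in every row).
The remaining 2×2 game on (low price, medium price) × (low price, medium price) has no saddle point. Let Firm A play low price with probability p; indifference gives 7p + 12(1−p) = 14p + 2(1−p), so p = 10/17.
Similarly Firm B's optimal q on low price is 12/17, and the value is 7·(12/17) + (14)·(5/17) = 154/17.

154/17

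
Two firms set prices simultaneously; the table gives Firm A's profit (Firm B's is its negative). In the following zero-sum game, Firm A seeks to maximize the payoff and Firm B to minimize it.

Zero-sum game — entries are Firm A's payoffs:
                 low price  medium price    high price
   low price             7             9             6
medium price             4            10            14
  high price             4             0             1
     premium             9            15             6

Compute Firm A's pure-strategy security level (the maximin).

6

The worst-case payoff for each row is low price: 6, medium price: 4, high price: 0, premium: 6.
The best of these is 6.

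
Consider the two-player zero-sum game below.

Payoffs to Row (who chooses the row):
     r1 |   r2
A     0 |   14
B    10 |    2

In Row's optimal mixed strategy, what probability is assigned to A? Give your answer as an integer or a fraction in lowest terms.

4/11

Row minima are 0 and 2, so Row's maximin is 2; column maxima are 10 and 14, so Column's minimax is 10. These differ, so the equilibrium is in mixed strategies.
Let Row play A with probability p. Column is indifferent when 10(1−p) = 14p + 2(1−p), giving p = 4/11.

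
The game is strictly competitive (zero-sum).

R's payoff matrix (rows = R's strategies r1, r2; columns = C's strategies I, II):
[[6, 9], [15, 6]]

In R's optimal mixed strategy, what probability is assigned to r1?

Row minima are 6 and 6, so R's maximin is 6; column maxima are 15 and 9, so C's minimax is 9. These differ, so the equilibrium is in mixed strategies.
Let R play r1 with probability p. C is indifferent when 6p + 15(1−p) = 9p + 6(1−p), giving p = 3/4.

3/4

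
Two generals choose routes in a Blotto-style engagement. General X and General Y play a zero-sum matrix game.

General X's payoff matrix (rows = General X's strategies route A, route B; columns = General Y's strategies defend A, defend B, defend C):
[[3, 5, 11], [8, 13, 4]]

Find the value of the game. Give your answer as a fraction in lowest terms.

Column defend B is strictly dominated by defend A for General Y (it gives General X more in every row).
The remaining 2×2 game on (route A, route B) × (defend A, defend C) has no saddle point. Let General X play route A with probability p; indifference gives 3p + 8(1−p) = 11p + 4(1−p), so p = 1/3.
Similarly General Y's optimal q on defend A is 7/12, and the value is 3·(7/12) + (11)·(5/12) = 19/3.

19/3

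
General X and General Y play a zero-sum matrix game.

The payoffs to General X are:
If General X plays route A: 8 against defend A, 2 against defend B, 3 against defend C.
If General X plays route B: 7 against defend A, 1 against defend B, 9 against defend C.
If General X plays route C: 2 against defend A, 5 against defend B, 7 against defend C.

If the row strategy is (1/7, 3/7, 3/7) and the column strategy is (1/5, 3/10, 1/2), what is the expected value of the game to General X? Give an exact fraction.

Against (1/5, 3/10, 1/2), each row's expected payoff is route A: 37/10; route B: 31/5; route C: 27/5.
Taking the (1/7, 3/7, 3/7)-weighted average: (1/7)·(37/10) + (3/7)·(31/5) + (3/7)·(27/5) = 11/2.

11/2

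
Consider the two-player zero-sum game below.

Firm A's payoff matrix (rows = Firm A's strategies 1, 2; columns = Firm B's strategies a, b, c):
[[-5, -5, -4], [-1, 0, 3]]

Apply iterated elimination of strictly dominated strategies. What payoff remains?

Column c is strictly dominated by a for Firm B (-5<-4, -1<3); eliminate c.
Row 1 is strictly dominated by row 2 (-1>-5, 0>-5); eliminate 1.
Column b is strictly dominated by a for Firm B (-1<0); eliminate b.
Only (2, a) remains, with payoff -1.

-1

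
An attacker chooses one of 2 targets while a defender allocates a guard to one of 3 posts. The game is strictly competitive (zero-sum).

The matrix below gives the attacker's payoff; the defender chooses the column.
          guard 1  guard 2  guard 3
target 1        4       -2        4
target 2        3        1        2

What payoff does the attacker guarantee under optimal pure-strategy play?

1

Row minima: -2, 1 → the attacker's maximin is 1.
Column maxima: 4, 1, 4 → the defender's minimax is 1.
They coincide at (target 2, guard 2), so the value is 1.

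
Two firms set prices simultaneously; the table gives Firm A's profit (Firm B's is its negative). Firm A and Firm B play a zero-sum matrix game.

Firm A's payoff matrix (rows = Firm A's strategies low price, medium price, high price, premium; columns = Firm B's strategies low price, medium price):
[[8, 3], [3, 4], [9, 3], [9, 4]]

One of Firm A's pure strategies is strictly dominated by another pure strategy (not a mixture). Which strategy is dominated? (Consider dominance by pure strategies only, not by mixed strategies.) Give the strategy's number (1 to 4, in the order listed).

Compare low price with premium: 9 > 8, 4 > 3.
So premium strictly dominates low price for Firm A; low price is strictly dominated.

1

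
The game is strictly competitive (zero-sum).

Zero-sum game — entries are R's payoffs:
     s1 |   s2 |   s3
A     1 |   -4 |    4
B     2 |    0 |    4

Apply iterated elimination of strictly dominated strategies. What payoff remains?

0

Column s3 is strictly dominated by s1 for C (1<4, 2<4); eliminate s3.
Row A is strictly dominated by row B (2>1, 0>-4); eliminate A.
Column s1 is strictly dominated by s2 for C (0<2); eliminate s1.
Only (B, s2) remains, with payoff 0.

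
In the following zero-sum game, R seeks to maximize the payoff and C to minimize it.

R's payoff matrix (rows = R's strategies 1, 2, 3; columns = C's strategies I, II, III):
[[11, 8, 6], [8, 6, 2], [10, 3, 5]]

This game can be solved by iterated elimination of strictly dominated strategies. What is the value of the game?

Column I is strictly dominated by II for C (8<11, 6<8, 3<10); eliminate I.
Row 3 is strictly dominated by row 1 (8>3, 6>5); eliminate 3.
Column II is strictly dominated by III for C (6<8, 2<6); eliminate II.
Row 2 is strictly dominated by row 1 (6>2); eliminate 2.
Only (1, III) remains, with payoff 6.

6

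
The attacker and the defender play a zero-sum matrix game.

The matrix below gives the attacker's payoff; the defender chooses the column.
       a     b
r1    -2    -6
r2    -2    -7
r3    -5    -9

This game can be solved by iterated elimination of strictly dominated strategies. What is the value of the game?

-6

Row r3 is strictly dominated by row r1 (-2>-5, -6>-9); eliminate r3.
Column a is strictly dominated by b for the defender (-6<-2, -7<-2); eliminate a.
Row r2 is strictly dominated by row r1 (-6>-7); eliminate r2.
Only (r1, b) remains, with payoff -6.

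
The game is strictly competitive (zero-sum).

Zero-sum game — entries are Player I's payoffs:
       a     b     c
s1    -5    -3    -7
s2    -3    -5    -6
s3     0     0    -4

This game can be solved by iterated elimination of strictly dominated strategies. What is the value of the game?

-4

Column b is strictly dominated by c for Player II (-7<-3, -6<-5, -4<0); eliminate b.
Row s2 is strictly dominated by row s3 (0>-3, -4>-6); eliminate s2.
Column a is strictly dominated by c for Player II (-7<-5, -4<0); eliminate a.
Row s1 is strictly dominated by row s3 (-4>-7); eliminate s1.
Only (s3, c) remains, with payoff -4.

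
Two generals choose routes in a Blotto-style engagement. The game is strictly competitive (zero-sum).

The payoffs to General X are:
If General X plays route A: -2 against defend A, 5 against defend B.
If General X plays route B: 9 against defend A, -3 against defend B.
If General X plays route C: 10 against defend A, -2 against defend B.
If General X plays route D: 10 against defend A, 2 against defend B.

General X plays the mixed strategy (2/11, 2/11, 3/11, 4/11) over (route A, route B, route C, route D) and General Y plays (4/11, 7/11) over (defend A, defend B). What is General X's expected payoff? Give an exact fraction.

378/121

Against (4/11, 7/11), each row's expected payoff is route A: 27/11; route B: 15/11; route C: 26/11; route D: 54/11.
Taking the (2/11, 2/11, 3/11, 4/11)-weighted average: (2/11)·(27/11) + (2/11)·(15/11) + (3/11)·(26/11) + (4/11)·(54/11) = 378/121.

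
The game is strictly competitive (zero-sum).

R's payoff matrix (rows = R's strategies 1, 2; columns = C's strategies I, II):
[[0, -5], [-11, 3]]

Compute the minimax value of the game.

Row minima are -5 and -11, so R's maximin is -5; column maxima are 0 and 3, so C's minimax is 0. These differ, so the equilibrium is in mixed strategies.
Let R play 1 with probability p. C is indifferent when −11(1−p) = −5p + 3(1−p), giving p = 14/19.
Let C play I with probability q. R is indifferent when −5(1−q) = −11q + 3(1−q), giving q = 8/19.
The value is 0·(8/19) + (-5)·(11/19) = -55/19.

-55/19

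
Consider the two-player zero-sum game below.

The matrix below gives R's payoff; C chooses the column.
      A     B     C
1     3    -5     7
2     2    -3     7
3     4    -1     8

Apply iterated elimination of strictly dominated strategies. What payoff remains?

-1

Row 2 is strictly dominated by row 3 (4>2, -1>-3, 8>7); eliminate 2.
Column A is strictly dominated by B for C (-5<3, -1<4); eliminate A.
Row 1 is strictly dominated by row 3 (-1>-5, 8>7); eliminate 1.
Column C is strictly dominated by B for C (-1<8); eliminate C.
Only (3, B) remains, with payoff -1.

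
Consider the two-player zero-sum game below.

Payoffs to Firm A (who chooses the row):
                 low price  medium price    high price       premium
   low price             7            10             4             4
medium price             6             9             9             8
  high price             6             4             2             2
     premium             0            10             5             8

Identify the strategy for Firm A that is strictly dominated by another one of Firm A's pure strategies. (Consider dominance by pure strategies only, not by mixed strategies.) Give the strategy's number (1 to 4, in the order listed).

3

Compare high price with low price: 7 > 6, 10 > 4, 4 > 2, 4 > 2.
So low price strictly dominates high price for Firm A; high price is strictly dominated.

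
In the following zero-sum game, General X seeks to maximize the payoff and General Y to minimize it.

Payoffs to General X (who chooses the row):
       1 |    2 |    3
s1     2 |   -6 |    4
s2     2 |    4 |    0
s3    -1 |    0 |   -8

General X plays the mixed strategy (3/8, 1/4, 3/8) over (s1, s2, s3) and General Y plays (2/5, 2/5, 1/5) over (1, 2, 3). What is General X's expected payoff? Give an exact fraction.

Against (2/5, 2/5, 1/5), each row's expected payoff is s1: -4/5; s2: 12/5; s3: -2.
Taking the (3/8, 1/4, 3/8)-weighted average: (3/8)·(-4/5) + (1/4)·(12/5) + (3/8)·(-2) = -9/20.

-9/20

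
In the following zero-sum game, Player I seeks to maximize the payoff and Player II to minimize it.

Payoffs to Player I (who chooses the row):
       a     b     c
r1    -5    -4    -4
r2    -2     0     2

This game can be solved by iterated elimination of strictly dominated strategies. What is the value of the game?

-2

Row r1 is strictly dominated by row r2 (-2>-5, 0>-4, 2>-4); eliminate r1.
Column c is strictly dominated by a for Player II (-2<2); eliminate c.
Column b is strictly dominated by a for Player II (-2<0); eliminate b.
Only (r2, a) remains, with payoff -2.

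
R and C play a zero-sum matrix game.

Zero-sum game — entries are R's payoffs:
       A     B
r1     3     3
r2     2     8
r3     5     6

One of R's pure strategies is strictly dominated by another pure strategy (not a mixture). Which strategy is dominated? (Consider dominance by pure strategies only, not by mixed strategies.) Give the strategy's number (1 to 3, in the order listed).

Compare r1 with r3: 5 > 3, 6 > 3.
So r3 strictly dominates r1 for R; r1 is strictly dominated.

1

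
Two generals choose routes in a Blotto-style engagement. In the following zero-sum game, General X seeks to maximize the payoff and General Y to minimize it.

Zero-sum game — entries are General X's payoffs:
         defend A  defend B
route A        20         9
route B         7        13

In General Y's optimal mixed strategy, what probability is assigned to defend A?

4/17

Row minima are 9 and 7, so General X's maximin is 9; column maxima are 20 and 13, so General Y's minimax is 13. These differ, so the equilibrium is in mixed strategies.
Let General Y play defend A with probability q. General X is indifferent when 20q + 9(1−q) = 7q + 13(1−q), giving q = 4/17.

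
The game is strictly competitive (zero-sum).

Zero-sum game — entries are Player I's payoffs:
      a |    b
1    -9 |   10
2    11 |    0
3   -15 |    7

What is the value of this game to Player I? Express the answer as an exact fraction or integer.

Row 3 is strictly dominated by row 1, so Player I never plays it.
The remaining 2×2 game on (1, 2) × (a, b) has no saddle point. Let Player I play 1 with probability p; indifference gives −9p + 11(1−p) = 10p, so p = 11/30.
Similarly Player II's optimal q on a is 1/3, and the value is -9·(1/3) + (10)·(2/3) = 11/3.

11/3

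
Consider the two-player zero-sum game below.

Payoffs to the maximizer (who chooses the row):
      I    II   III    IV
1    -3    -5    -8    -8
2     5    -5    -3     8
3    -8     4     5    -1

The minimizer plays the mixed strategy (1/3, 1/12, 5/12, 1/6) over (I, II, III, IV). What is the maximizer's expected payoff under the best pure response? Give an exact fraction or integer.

4/3

1: (-3)·(1/3) + (-5)·(1/12) + (-8)·(5/12) + (-8)·(1/6) = -73/12.
2: (5)·(1/3) + (-5)·(1/12) + (-3)·(5/12) + (8)·(1/6) = 4/3.
3: (-8)·(1/3) + (4)·(1/12) + (5)·(5/12) + (-1)·(1/6) = -5/12.
The best pure response is 2 with expected payoff 4/3.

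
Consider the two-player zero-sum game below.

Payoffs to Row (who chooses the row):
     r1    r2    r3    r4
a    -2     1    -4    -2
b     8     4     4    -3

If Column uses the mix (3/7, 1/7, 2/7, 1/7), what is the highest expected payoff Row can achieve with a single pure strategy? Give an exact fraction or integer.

a: (-2)·(3/7) + (1)·(1/7) + (-4)·(2/7) + (-2)·(1/7) = -15/7.
b: (8)·(3/7) + (4)·(1/7) + (4)·(2/7) + (-3)·(1/7) = 33/7.
The best pure response is b with expected payoff 33/7.

33/7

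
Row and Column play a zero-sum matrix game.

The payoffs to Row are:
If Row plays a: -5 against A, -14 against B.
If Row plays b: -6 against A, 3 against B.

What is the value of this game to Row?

-11/2

Row minima are -14 and -6, so Row's maximin is -6; column maxima are -5 and 3, so Column's minimax is -5. These differ, so the equilibrium is in mixed strategies.
Let Row play a with probability p. Column is indifferent when −5p − 6(1−p) = −14p + 3(1−p), giving p = 1/2.
Let Column play A with probability q. Row is indifferent when −5q − 14(1−q) = −6q + 3(1−q), giving q = 17/18.
The value is -5·(17/18) + (-14)·(1/18) = -11/2.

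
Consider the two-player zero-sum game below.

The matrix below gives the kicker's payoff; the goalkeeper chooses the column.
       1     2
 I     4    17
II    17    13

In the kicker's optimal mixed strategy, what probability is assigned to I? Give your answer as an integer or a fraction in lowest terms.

4/17

Row minima are 4 and 13, so the kicker's maximin is 13; column maxima are 17 and 17, so the goalkeeper's minimax is 17. These differ, so the equilibrium is in mixed strategies.
Let the kicker play I with probability p. The goalkeeper is indifferent when 4p + 17(1−p) = 17p + 13(1−p), giving p = 4/17.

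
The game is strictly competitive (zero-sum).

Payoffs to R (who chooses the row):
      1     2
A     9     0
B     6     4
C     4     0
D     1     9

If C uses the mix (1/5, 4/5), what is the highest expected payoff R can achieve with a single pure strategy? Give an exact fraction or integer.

A: (9)·(1/5) + (0)·(4/5) = 9/5.
B: (6)·(1/5) + (4)·(4/5) = 22/5.
C: (4)·(1/5) + (0)·(4/5) = 4/5.
D: (1)·(1/5) + (9)·(4/5) = 37/5.
The best pure response is D with expected payoff 37/5.

37/5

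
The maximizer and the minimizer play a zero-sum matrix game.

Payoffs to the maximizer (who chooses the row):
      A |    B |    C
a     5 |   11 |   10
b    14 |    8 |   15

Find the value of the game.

19/2

Column C is strictly dominated by A for the minimizer (it gives the maximizer more in every row).
The remaining 2×2 game on (a, b) × (A, B) has no saddle point. Let the maximizer play a with probability p; indifference gives 5p + 14(1−p) = 11p + 8(1−p), so p = 1/2.
Similarly the minimizer's optimal q on A is 1/4, and the value is 5·(1/4) + (11)·(3/4) = 19/2.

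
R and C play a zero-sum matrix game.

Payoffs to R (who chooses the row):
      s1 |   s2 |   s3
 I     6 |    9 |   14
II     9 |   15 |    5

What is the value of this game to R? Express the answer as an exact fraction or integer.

8

Column s2 is strictly dominated by s1 for C (it gives R more in every row).
The remaining 2×2 game on (I, II) × (s1, s3) has no saddle point. Let R play I with probability p; indifference gives 6p + 9(1−p) = 14p + 5(1−p), so p = 1/3.
Similarly C's optimal q on s1 is 3/4, and the value is 6·(3/4) + (14)·(1/4) = 8.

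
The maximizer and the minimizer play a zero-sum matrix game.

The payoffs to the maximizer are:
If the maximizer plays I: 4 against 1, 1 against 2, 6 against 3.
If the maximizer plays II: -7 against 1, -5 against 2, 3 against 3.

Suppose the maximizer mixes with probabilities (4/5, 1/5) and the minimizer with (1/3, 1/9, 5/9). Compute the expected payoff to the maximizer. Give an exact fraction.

161/45

Against (1/3, 1/9, 5/9), each row's expected payoff is I: 43/9; II: -11/9.
Taking the (4/5, 1/5)-weighted average: (4/5)·(43/9) + (1/5)·(-11/9) = 161/45.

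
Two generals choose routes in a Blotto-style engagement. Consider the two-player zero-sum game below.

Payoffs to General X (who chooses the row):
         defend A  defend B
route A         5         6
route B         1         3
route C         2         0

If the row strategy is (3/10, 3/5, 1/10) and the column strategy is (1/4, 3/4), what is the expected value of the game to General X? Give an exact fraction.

131/40

Against (1/4, 3/4), each row's expected payoff is route A: 23/4; route B: 5/2; route C: 1/2.
Taking the (3/10, 3/5, 1/10)-weighted average: (3/10)·(23/4) + (3/5)·(5/2) + (1/10)·(1/2) = 131/40.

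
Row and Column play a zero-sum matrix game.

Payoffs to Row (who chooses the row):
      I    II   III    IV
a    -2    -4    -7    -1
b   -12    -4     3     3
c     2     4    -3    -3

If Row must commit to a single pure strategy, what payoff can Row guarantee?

-3

The worst-case payoff for each row is a: -7, b: -12, c: -3.
The best of these is -3.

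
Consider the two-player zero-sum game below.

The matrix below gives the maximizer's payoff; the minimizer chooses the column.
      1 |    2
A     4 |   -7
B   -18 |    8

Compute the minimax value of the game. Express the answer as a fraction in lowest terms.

Row minima are -7 and -18, so the maximizer's maximin is -7; column maxima are 4 and 8, so the minimizer's minimax is 4. These differ, so the equilibrium is in mixed strategies.
Let the maximizer play A with probability p. The minimizer is indifferent when 4p − 18(1−p) = −7p + 8(1−p), giving p = 26/37.
Let the minimizer play 1 with probability q. The maximizer is indifferent when 4q − 7(1−q) = −18q + 8(1−q), giving q = 15/37.
The value is 4·(15/37) + (-7)·(22/37) = -94/37.

-94/37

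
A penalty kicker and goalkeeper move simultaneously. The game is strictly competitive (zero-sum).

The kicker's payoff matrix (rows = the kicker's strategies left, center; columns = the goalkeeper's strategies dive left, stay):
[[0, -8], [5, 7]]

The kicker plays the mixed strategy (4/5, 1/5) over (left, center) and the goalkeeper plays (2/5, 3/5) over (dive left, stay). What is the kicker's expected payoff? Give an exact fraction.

-13/5

Against (2/5, 3/5), each row's expected payoff is left: -24/5; center: 31/5.
Taking the (4/5, 1/5)-weighted average: (4/5)·(-24/5) + (1/5)·(31/5) = -13/5.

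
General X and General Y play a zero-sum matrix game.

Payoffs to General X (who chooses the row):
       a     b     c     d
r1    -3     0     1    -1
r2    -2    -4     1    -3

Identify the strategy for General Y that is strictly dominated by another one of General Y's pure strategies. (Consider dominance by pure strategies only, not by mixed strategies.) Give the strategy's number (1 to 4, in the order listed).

3

General Y prefers columns that give General X less. Compare c with a: -3 < 1, -2 < 1.
So a strictly dominates c for General Y; c is strictly dominated.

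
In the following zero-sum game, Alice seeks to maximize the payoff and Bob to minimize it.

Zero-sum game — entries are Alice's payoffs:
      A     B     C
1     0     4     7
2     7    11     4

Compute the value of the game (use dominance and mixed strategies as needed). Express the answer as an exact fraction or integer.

Column B is strictly dominated by A for Bob (it gives Alice more in every row).
The remaining 2×2 game on (1, 2) × (A, C) has no saddle point. Let Alice play 1 with probability p; indifference gives 7(1−p) = 7p + 4(1−p), so p = 3/10.
Similarly Bob's optimal q on A is 3/10, and the value is 0·(3/10) + (7)·(7/10) = 49/10.

49/10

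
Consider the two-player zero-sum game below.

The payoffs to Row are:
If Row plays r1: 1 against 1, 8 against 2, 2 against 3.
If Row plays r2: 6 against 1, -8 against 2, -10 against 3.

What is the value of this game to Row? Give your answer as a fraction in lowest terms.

22/17

Column 2 is strictly dominated by 3 for Column (it gives Row more in every row).
The remaining 2×2 game on (r1, r2) × (1, 3) has no saddle point. Let Row play r1 with probability p; indifference gives p + 6(1−p) = 2p − 10(1−p), so p = 16/17.
Similarly Column's optimal q on 1 is 12/17, and the value is 1·(12/17) + (2)·(5/17) = 22/17.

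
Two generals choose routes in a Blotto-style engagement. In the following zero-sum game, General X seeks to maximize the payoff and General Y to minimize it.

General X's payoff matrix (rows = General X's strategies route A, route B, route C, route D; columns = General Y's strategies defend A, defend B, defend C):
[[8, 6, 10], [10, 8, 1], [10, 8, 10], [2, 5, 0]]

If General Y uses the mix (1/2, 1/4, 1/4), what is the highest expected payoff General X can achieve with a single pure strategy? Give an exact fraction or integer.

route A: (8)·(1/2) + (6)·(1/4) + (10)·(1/4) = 8.
route B: (10)·(1/2) + (8)·(1/4) + (1)·(1/4) = 29/4.
route C: (10)·(1/2) + (8)·(1/4) + (10)·(1/4) = 19/2.
route D: (2)·(1/2) + (5)·(1/4) + (0)·(1/4) = 9/4.
The best pure response is route C with expected payoff 19/2.

19/2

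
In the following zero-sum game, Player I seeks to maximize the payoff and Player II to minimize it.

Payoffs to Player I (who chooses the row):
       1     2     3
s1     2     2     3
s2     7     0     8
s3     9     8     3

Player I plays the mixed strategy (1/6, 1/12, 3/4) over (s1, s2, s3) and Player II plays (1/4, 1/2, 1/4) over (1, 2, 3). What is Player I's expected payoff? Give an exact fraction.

Against (1/4, 1/2, 1/4), each row's expected payoff is s1: 9/4; s2: 15/4; s3: 7.
Taking the (1/6, 1/12, 3/4)-weighted average: (1/6)·(9/4) + (1/12)·(15/4) + (3/4)·(7) = 95/16.

95/16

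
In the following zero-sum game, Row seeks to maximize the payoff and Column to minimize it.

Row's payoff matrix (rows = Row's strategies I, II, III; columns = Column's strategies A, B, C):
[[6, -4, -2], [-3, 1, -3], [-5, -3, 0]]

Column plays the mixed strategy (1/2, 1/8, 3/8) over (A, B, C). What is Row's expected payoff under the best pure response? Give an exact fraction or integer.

I: (6)·(1/2) + (-4)·(1/8) + (-2)·(3/8) = 7/4.
II: (-3)·(1/2) + (1)·(1/8) + (-3)·(3/8) = -5/2.
III: (-5)·(1/2) + (-3)·(1/8) + (0)·(3/8) = -23/8.
The best pure response is I with expected payoff 7/4.

7/4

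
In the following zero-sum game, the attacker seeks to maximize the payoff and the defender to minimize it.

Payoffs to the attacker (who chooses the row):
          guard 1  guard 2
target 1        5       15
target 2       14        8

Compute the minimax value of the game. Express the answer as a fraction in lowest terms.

85/8

Row minima are 5 and 8, so the attacker's maximin is 8; column maxima are 14 and 15, so the defender's minimax is 14. These differ, so the equilibrium is in mixed strategies.
Let the attacker play target 1 with probability p. The defender is indifferent when 5p + 14(1−p) = 15p + 8(1−p), giving p = 3/8.
Let the defender play guard 1 with probability q. The attacker is indifferent when 5q + 15(1−q) = 14q + 8(1−q), giving q = 7/16.
The value is 5·(7/16) + (15)·(9/16) = 85/8.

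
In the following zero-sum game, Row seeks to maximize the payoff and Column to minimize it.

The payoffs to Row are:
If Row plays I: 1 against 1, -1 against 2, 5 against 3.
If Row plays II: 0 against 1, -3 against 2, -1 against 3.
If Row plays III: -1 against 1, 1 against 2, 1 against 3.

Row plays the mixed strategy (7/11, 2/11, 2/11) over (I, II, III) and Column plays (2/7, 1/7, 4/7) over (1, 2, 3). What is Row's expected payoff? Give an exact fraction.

139/77

Against (2/7, 1/7, 4/7), each row's expected payoff is I: 3; II: -1; III: 3/7.
Taking the (7/11, 2/11, 2/11)-weighted average: (7/11)·(3) + (2/11)·(-1) + (2/11)·(3/7) = 139/77.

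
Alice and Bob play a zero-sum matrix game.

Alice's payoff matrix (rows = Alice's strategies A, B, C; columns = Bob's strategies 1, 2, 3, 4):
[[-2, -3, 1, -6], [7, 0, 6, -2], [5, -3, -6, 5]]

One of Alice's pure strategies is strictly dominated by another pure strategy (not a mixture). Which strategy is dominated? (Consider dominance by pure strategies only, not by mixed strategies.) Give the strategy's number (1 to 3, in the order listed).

Compare A with B: 7 > -2, 0 > -3, 6 > 1, -2 > -6.
So B strictly dominates A for Alice; A is strictly dominated.

1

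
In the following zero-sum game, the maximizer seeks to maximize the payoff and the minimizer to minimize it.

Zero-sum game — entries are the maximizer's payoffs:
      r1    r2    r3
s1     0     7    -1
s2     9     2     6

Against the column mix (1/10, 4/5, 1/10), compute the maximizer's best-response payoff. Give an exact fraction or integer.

s1: (0)·(1/10) + (7)·(4/5) + (-1)·(1/10) = 11/2.
s2: (9)·(1/10) + (2)·(4/5) + (6)·(1/10) = 31/10.
The best pure response is s1 with expected payoff 11/2.

11/2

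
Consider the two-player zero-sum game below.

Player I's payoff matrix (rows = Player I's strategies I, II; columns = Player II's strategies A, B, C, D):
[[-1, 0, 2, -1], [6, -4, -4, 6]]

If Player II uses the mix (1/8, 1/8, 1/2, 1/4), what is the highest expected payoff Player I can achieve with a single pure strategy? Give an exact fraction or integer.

5/8

I: (-1)·(1/8) + (0)·(1/8) + (2)·(1/2) + (-1)·(1/4) = 5/8.
II: (6)·(1/8) + (-4)·(1/8) + (-4)·(1/2) + (6)·(1/4) = -1/4.
The best pure response is I with expected payoff 5/8.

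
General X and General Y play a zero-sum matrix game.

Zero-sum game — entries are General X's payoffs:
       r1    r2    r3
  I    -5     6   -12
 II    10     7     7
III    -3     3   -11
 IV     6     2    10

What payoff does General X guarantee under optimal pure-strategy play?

Row minima: -12, 7, -11, 2 → General X's maximin is 7.
Column maxima: 10, 7, 10 → General Y's minimax is 7.
They coincide at (II, r2), so the value is 7.

7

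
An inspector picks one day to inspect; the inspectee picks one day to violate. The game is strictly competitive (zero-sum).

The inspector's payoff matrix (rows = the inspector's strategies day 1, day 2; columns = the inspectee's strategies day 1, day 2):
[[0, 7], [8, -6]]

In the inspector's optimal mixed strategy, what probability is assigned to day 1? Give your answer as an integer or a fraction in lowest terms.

Row minima are 0 and -6, so the inspector's maximin is 0; column maxima are 8 and 7, so the inspectee's minimax is 7. These differ, so the equilibrium is in mixed strategies.
Let the inspector play day 1 with probability p. The inspectee is indifferent when 8(1−p) = 7p − 6(1−p), giving p = 2/3.

2/3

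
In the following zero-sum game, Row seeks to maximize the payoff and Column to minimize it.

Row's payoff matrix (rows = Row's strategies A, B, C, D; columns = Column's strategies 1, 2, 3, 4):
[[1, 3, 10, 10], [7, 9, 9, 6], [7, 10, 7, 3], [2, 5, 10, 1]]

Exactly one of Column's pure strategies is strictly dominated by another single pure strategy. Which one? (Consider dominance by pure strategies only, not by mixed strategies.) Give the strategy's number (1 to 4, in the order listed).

Column prefers columns that give Row less. Compare 2 with 1: 1 < 3, 7 < 9, 7 < 10, 2 < 5.
So 1 strictly dominates 2 for Column; 2 is strictly dominated.

2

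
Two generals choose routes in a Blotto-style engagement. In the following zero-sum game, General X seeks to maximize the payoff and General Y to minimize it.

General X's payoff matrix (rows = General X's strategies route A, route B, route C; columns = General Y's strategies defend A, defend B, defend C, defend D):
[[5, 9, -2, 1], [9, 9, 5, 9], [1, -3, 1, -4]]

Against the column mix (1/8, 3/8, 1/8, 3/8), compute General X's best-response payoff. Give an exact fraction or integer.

route A: (5)·(1/8) + (9)·(3/8) + (-2)·(1/8) + (1)·(3/8) = 33/8.
route B: (9)·(1/8) + (9)·(3/8) + (5)·(1/8) + (9)·(3/8) = 17/2.
route C: (1)·(1/8) + (-3)·(3/8) + (1)·(1/8) + (-4)·(3/8) = -19/8.
The best pure response is route B with expected payoff 17/2.

17/2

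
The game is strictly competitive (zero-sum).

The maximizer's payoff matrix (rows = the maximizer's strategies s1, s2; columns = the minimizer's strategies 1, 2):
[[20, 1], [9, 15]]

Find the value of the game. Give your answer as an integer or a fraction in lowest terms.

Row minima are 1 and 9, so the maximizer's maximin is 9; column maxima are 20 and 15, so the minimizer's minimax is 15. These differ, so the equilibrium is in mixed strategies.
Let the maximizer play s1 with probability p. The minimizer is indifferent when 20p + 9(1−p) = p + 15(1−p), giving p = 6/25.
Let the minimizer play 1 with probability q. The maximizer is indifferent when 20q + (1−q) = 9q + 15(1−q), giving q = 14/25.
The value is 20·(14/25) + (1)·(11/25) = 291/25.

291/25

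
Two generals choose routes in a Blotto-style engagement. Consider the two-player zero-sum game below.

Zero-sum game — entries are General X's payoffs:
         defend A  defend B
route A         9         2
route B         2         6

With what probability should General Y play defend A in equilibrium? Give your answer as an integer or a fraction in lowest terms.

Row minima are 2 and 2, so General X's maximin is 2; column maxima are 9 and 6, so General Y's minimax is 6. These differ, so the equilibrium is in mixed strategies.
Let General Y play defend A with probability q. General X is indifferent when 9q + 2(1−q) = 2q + 6(1−q), giving q = 4/11.

4/11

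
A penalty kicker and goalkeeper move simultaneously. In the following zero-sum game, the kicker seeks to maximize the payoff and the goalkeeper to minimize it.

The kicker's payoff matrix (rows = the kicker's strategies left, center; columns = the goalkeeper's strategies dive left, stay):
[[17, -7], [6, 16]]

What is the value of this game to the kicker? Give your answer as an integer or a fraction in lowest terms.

Row minima are -7 and 6, so the kicker's maximin is 6; column maxima are 17 and 16, so the goalkeeper's minimax is 16. These differ, so the equilibrium is in mixed strategies.
Let the kicker play left with probability p. The goalkeeper is indifferent when 17p + 6(1−p) = −7p + 16(1−p), giving p = 5/17.
Let the goalkeeper play dive left with probability q. The kicker is indifferent when 17q − 7(1−q) = 6q + 16(1−q), giving q = 23/34.
The value is 17·(23/34) + (-7)·(11/34) = 157/17.

157/17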